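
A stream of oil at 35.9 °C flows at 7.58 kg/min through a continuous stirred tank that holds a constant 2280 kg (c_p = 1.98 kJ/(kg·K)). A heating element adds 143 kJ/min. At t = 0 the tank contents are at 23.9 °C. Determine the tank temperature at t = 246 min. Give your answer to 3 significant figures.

Heat balance on the well-mixed liquid: M c_p dT/dt = ṁ c_p (T_in − T) + 143.
τ = M/ṁ = 300.79 min; T_ss = T_in + Q̇/(ṁ c_p) = 35.9 + 143/(7.58·1.98) = 45.428 °C.
This is linear first-order; T(t) = T_ss + (T₀ − T_ss) e^(−t/τ).
T(246) = 45.428 + (-21.528)·e^(−246/300.79) = 45.428 + (-21.528)·0.44138 = 35.926 °C.

35.9 °C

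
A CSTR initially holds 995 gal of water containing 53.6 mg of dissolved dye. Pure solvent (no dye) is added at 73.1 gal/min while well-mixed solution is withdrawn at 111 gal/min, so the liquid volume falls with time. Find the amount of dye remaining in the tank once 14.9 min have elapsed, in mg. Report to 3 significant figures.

Total volume: dV/dt = Q_in − Q_out = -37.900 gal/min, so V(t) = 995 − 37.900 t and V(14.9) = 430.29 gal.
No dye enters, so dm/dt = −Q_out · (m/V).
dm/m = −Q_out dt/(V₀ − 37.900 t); integrating gives ln(m/m₀) = −(Q_out/(Q_in−Q_out)) ln(V/V₀).
m = m₀ (V₀/V)^(Q_out/(Q_in−Q_out)) = 53.6 × (995/430.29)^(-2.9288) = 4.6017 mg.

4.60 mg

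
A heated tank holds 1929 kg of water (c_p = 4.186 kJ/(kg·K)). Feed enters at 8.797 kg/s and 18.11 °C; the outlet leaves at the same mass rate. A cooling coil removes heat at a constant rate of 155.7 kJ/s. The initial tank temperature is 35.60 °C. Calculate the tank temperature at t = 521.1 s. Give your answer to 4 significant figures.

M c_p dT/dt = ṁ c_p (T_in − T) − Q̇.
τ = M/ṁ = 219.279 s; T_ss = T_in − Q̇/(ṁ c_p) = 18.11 − 155.7/(8.797·4.186) = 13.8818 °C.
Solution: T(t) = T_ss + (T₀ − T_ss) e^(−t/τ).
T(521.1) = 13.8818 + (21.7182)·e^(−521.1/219.279) = 13.8818 + (21.7182)·0.0928824 = 15.8990 °C.

15.90 °C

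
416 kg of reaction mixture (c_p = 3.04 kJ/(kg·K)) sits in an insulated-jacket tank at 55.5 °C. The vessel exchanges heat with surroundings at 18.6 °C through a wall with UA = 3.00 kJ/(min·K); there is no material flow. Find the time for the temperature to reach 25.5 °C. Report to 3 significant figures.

707 min

Lumped-capacitance energy balance: M c_p dT/dt = UA(T_amb − T).
τ = M c_p/UA = 421.55 min; T_ss = T_amb = 18.600 °C.
T(t) = T_ss + (T₀ − T_ss)e^(−t/τ); set T = 25.5:
t = −τ ln[(T − T_ss)/(T₀ − T_ss)] = −421.55 · ln(0.18699) = 706.80 min.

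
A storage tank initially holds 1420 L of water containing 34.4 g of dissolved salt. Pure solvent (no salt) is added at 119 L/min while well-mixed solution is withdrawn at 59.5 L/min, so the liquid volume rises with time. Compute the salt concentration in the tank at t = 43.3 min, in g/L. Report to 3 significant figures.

Total volume: dV/dt = Q_in − Q_out = 59.500 L/min, so V(t) = 1420 + 59.500 t and V(43.3) = 3996.3 L.
Solute balance: dm/dt = 0 − Q_out C = −Q_out m/V(t).
Separate: dm/m = −Q_out dt/V(t) ⇒ ln(m/m₀) = −(Q_out/(Q_in−Q_out)) ln(V/V₀).
m = m₀ (V₀/V)^(Q_out/(Q_in−Q_out)) = 34.4 × (1420/3996.3)^(1.0000) = 12.223 g.
C = m/V = 12.223/3996.3 = 0.0030586 g/L.

0.00306 g/L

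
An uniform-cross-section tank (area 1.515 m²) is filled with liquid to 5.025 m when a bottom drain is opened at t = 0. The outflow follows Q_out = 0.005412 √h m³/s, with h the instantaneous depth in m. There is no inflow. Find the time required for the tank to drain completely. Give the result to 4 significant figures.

1255 s

A dh/dt = −Q_out = −0.005412 √h.
This is separable: 2 d(√h)/dt = −0.005412/A, so √h = √h₀ − (0.005412/(2A)) t.
Tank is empty when √h = 0: t_empty = 2A√h₀/0.005412.
t_empty = 2·1.515·√5.025/0.005412 = 3.03000·2.24165/0.005412 = 1255.03 s.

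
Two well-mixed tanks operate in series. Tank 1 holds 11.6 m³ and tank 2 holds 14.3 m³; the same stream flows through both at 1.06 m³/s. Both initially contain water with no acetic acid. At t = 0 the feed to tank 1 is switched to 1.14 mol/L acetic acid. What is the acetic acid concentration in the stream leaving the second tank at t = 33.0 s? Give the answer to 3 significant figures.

0.857 mol/L

Time constants: τᵢ = Vᵢ/Q for each well-mixed tank.
τ₁ = 11.6/1.06 = 10.943 s; τ₂ = 14.3/1.06 = 13.491 s.
Solving the cascade with C₁(0)=C₂(0)=0 gives C₂(t) = C_in[1 − (τ₁ e^(−t/τ₁) − τ₂ e^(−t/τ₂))/(τ₁ − τ₂)].
At t = 33.0: e^(−t/τ₁) = 0.049020, e^(−t/τ₂) = 0.086626.
C₂ = 1.14·[1 − (10.943·0.049020 − 13.491·0.086626)/(-2.5472)] = 1.14·0.75181 = 0.85706 mol/L.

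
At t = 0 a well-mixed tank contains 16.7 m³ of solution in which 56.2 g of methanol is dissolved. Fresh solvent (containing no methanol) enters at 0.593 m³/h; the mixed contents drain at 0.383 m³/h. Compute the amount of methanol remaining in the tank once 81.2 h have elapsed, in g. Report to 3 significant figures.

Total volume: dV/dt = Q_in − Q_out = 0.21000 m³/h, so V(t) = 16.7 + 0.21000 t and V(81.2) = 33.752 m³.
No methanol enters, so dm/dt = −Q_out · (m/V).
Separate: dm/m = −Q_out dt/V(t) ⇒ ln(m/m₀) = −(Q_out/(Q_in−Q_out)) ln(V/V₀).
m = m₀ (V₀/V)^(Q_out/(Q_in−Q_out)) = 56.2 × (16.7/33.752)^(1.8238) = 15.574 g.

15.6 g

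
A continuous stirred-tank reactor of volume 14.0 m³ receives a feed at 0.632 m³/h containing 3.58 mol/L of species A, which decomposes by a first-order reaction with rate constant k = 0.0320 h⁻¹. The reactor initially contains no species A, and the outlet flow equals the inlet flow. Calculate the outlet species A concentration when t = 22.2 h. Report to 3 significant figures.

1.72 mol/L

Accumulation = in − out − consumed: V dC/dt = Q C_in − Q C − k V C.
This is linear with rate a = Q/V + k = 0.077143 h⁻¹.
C_ss = Q C_in/(Q + kV) = 2.0950 mol/L; C(t) = C_ss + (C₀ − C_ss) e^(−a t).
C(22.2) = 2.0950 + (-2.0950)·e^(−0.077143·22.2) = 2.0950 + (-2.0950)·0.18040 = 1.7170 mol/L.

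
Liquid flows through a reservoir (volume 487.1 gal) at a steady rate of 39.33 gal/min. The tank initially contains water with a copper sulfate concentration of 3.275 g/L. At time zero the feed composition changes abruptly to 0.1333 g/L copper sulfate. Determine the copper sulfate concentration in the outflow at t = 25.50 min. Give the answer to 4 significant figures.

Transient balance on the dissolved component: V dC/dt = Q(C_in − C).
So dC/dt = (C_in − C)/τ with τ = V/Q = 487.1/39.33 = 12.3849 min.
C approaches C_in exponentially: C(t) = C_in + (C₀ − C_in) e^(−t/τ).
C(25.50) = 0.1333 + (3.275 − 0.1333)·e^(−25.50/12.3849) = 0.1333 + (3.14170)·0.127588 = 0.534142 g/L.

0.5341 g/L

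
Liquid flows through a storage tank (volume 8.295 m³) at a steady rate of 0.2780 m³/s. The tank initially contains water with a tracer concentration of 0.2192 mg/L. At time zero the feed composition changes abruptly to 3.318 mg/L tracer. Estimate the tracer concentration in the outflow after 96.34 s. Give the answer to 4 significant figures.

Transient balance on the dissolved component: V dC/dt = Q(C_in − C).
So dC/dt = (C_in − C)/τ with τ = V/Q = 8.295/0.2780 = 29.8381 s.
This is linear first-order; C(t) = C_in + (C₀ − C_in) e^(−t/τ).
C(96.34) = 3.318 + (0.2192 − 3.318)·e^(−96.34/29.8381) = 3.318 + (-3.09880)·0.0396068 = 3.19527 mg/L.

3.195 mg/L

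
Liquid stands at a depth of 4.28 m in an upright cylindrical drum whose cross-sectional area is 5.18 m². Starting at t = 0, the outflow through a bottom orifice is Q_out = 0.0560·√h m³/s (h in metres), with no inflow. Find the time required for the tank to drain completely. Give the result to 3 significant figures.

Mass balance (ρ constant): A dh/dt = −0.0560 √h.
∫ h^(−1/2) dh = −(0.0560/A) ∫ dt, giving 2√h = 2√h₀ − (0.0560/A) t.
Set h = 0: 2√h₀ = (0.0560/A) t_empty ⇒ t_empty = 2A√h₀/0.0560.
t_empty = 2·5.18·√4.28/0.0560 = 10.360·2.0688/0.0560 = 382.73 s.

383 s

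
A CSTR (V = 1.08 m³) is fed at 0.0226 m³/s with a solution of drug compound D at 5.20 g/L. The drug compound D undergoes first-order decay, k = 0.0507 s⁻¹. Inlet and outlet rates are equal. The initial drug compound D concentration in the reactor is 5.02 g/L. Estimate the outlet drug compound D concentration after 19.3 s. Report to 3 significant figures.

2.40 g/L

Accumulation = in − out − consumed: V dC/dt = Q C_in − Q C − k V C.
This is linear with rate a = Q/V + k = 0.071626 s⁻¹.
C_ss = Q C_in/(Q + kV) = 1.5192 g/L; C(t) = C_ss + (C₀ − C_ss) e^(−a t).
C(19.3) = 1.5192 + (3.5008)·e^(−0.071626·19.3) = 1.5192 + (3.5008)·0.25098 = 2.3978 g/L.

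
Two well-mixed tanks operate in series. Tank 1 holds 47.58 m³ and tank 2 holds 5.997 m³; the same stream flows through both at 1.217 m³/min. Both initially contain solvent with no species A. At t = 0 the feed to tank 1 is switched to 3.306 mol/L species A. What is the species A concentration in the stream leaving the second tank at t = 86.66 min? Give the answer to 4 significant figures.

2.894 mol/L

Each tank obeys Vᵢ dCᵢ/dt = Q(Cᵢ₋₁ − Cᵢ), so τᵢ = Vᵢ/Q.
τ₁ = 47.58/1.217 = 39.0961 min; τ₂ = 5.997/1.217 = 4.92769 min.
Tank 1: C₁ = C_in(1 − e^(−t/τ₁)). Tank 2 (τ₁ ≠ τ₂): C₂ = C_in[1 − (τ₁ e^(−t/τ₁) − τ₂ e^(−t/τ₂))/(τ₁ − τ₂)].
At t = 86.66: e^(−t/τ₁) = 0.108980, e^(−t/τ₂) = 2.30332e-08.
C₂ = 3.306·[1 − (39.0961·0.108980 − 4.92769·2.30332e-08)/(34.1684)] = 3.306·0.875303 = 2.89375 mol/L.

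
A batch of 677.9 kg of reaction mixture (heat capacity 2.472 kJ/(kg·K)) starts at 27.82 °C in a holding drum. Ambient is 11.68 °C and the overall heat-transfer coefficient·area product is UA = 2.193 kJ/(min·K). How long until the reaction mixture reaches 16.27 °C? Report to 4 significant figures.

960.9 min

Lumped-capacitance energy balance: M c_p dT/dt = UA(T_amb − T).
τ = M c_p/UA = 764.144 min; T_ss = T_amb = 11.6800 °C.
T(t) = T_ss + (T₀ − T_ss)e^(−t/τ); set T = 16.27:
t = −τ ln[(T − T_ss)/(T₀ − T_ss)] = −764.144 · ln(0.284387) = 960.851 min.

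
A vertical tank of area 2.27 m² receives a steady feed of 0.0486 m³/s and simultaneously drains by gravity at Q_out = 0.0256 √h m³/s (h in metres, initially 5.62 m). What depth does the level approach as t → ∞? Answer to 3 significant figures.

A dh/dt = Q_in − 0.0256 √h. Steady state requires inflow = outflow:
Q_in = 0.0256 √h_ss ⇒ √h_ss = 0.0486/0.0256 = 1.8984.
h_ss = 1.8984² = 3.6041 m. (Since h₀ = 5.62 m > h_ss, the level will fall toward this value.)

3.60 m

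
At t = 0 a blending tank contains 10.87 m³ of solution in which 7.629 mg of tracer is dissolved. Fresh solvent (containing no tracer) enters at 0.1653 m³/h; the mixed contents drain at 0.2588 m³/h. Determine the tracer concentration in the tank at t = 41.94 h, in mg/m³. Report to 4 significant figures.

0.3182 mg/m³

Let m(t) be the amount of tracer. Volume: V(t) = V₀ + (Q_in − Q_out) t = 10.87 − 0.0935000 t; V(41.94) = 6.94861 m³.
Species balance (pure solvent in): dm/dt = −Q_out · m/V(t).
Separate: dm/m = −Q_out dt/V(t) ⇒ ln(m/m₀) = −(Q_out/(Q_in−Q_out)) ln(V/V₀).
m = m₀ (V₀/V)^(Q_out/(Q_in−Q_out)) = 7.629 × (10.87/6.94861)^(-2.76791) = 2.21093 mg.
C = m/V = 2.21093/6.94861 = 0.318183 mg/m³.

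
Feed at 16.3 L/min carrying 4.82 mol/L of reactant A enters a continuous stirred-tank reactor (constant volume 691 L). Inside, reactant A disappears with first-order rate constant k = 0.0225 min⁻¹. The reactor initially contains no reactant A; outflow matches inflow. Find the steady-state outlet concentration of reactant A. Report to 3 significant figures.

V dC/dt = Q(C_in − C) − k V C.
At steady state: 0 = Q C_in − (Q + kV) C_ss, so C_ss = Q C_in/(Q + kV).
C_ss = 16.3·4.82/(16.3 + 0.0225·691) = 78.566/31.848 = 2.4669 mol/L.

2.47 mol/L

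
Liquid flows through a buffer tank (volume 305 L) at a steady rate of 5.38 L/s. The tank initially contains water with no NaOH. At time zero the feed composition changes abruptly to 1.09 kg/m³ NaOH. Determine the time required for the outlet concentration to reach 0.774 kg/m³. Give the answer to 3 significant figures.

70.2 s

Accumulation = in − out for the solute gives V dC/dt = Q(C_in − C), so τ = V/Q = 56.691 s.
C(t) = C_in + (C₀ − C_in) e^(−t/τ). Set C = 0.774 and solve for t:
e^(−t/τ) = (C − C_in)/(C₀ − C_in) = (0.774 − 1.09)/(0 − 1.09) = 0.28991
t = −τ ln(…) = 56.691 × 1.2382 = 70.195 s.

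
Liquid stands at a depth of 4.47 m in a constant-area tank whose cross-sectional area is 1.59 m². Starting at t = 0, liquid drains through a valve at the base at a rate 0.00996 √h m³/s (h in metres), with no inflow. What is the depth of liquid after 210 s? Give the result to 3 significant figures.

2.12 m

With no inflow, A dh/dt = −0.00996 √h.
Separate and integrate: 2(√h − √h₀) = −(0.00996/A) t.
√h = √4.47 − 0.00996·210/(2·1.59) = 2.1142 − 0.65774 = 1.4565.
h = 1.4565² = 2.1214 m.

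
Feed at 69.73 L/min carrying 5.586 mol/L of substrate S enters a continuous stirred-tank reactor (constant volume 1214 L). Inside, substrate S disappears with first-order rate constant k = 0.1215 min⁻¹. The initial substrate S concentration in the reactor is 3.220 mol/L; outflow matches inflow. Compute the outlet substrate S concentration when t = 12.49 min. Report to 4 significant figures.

Species balance: V dC/dt = Q C_in − Q C − k V C.
This is linear with rate a = Q/V + k = 0.178938 min⁻¹.
C_ss = Q C_in/(Q + kV) = 1.79308 mol/L; C(t) = C_ss + (C₀ − C_ss) e^(−a t).
C(12.49) = 1.79308 + (1.42692)·e^(−0.178938·12.49) = 1.79308 + (1.42692)·0.106999 = 1.94576 mol/L.

1.946 mol/L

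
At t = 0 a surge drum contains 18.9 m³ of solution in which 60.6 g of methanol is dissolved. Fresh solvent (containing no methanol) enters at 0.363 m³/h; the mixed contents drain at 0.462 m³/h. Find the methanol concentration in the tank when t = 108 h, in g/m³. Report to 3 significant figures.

Total volume: dV/dt = Q_in − Q_out = -0.099000 m³/h, so V(t) = 18.9 − 0.099000 t and V(108) = 8.2080 m³.
Species balance (pure solvent in): dm/dt = −Q_out · m/V(t).
dm/m = −Q_out dt/(V₀ − 0.099000 t); integrating gives ln(m/m₀) = −(Q_out/(Q_in−Q_out)) ln(V/V₀).
m = m₀ (V₀/V)^(Q_out/(Q_in−Q_out)) = 60.6 × (18.9/8.2080)^(-4.6667) = 1.2362 g.
C = m/V = 1.2362/8.2080 = 0.15061 g/m³.

0.151 g/m³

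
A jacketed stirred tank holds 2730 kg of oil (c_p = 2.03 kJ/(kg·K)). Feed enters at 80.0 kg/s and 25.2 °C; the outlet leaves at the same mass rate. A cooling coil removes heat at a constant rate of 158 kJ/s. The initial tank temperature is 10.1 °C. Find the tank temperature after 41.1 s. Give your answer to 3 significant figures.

First-law balance (no shaft work): M c_p dT/dt = ṁ c_p (T_in − T) − 158.
Rearrange: dT/dt = (T_ss − T)/τ with τ = M/ṁ = 34.125 s and T_ss = T_in − Q̇/(ṁ c_p) = 24.227 °C.
Solution: T(t) = T_ss + (T₀ − T_ss) e^(−t/τ).
T(41.1) = 24.227 + (-14.127)·e^(−41.1/34.125) = 24.227 + (-14.127)·0.29987 = 19.991 °C.

20.0 °C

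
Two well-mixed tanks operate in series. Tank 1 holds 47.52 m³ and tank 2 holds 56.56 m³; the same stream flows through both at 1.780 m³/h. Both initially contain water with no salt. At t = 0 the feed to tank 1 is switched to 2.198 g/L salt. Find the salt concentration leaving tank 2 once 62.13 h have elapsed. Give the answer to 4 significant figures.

Time constants: τᵢ = Vᵢ/Q for each well-mixed tank.
τ₁ = 47.52/1.780 = 26.6966 h; τ₂ = 56.56/1.780 = 31.7753 h.
Tank 1: C₁ = C_in(1 − e^(−t/τ₁)). Tank 2 (τ₁ ≠ τ₂): C₂ = C_in[1 − (τ₁ e^(−t/τ₁) − τ₂ e^(−t/τ₂))/(τ₁ − τ₂)].
At t = 62.13: e^(−t/τ₁) = 0.0975627, e^(−t/τ₂) = 0.141523.
C₂ = 2.198·[1 − (26.6966·0.0975627 − 31.7753·0.141523)/(-5.07865)] = 2.198·0.627394 = 1.37901 g/L.

1.379 g/L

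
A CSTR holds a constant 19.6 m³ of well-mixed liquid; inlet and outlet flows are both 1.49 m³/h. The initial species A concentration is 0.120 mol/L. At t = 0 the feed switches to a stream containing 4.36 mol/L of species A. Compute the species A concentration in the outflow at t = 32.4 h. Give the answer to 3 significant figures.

4.00 mol/L

Accumulation = in − out for the solute gives V dC/dt = Q(C_in − C).
Rewrite as dC/dt + C/τ = C_in/τ, τ = V/Q = 13.154 h.
C approaches C_in exponentially: C(t) = C_in + (C₀ − C_in) e^(−t/τ).
C(32.4) = 4.36 + (0.120 − 4.36)·e^(−32.4/13.154) = 4.36 + (-4.2400)·0.085174 = 3.9989 mol/L.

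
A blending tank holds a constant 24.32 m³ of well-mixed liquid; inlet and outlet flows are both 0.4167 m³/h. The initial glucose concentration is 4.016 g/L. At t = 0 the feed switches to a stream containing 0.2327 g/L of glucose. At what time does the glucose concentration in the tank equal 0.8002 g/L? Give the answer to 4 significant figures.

Species balance: V dC/dt = Q(C_in − C) ⇒ τ = V/Q = 58.3633 h.
C(t) = C_in + (C₀ − C_in) e^(−t/τ). Set C = 0.8002 and solve for t:
e^(−t/τ) = (C − C_in)/(C₀ − C_in) = (0.8002 − 0.2327)/(4.016 − 0.2327) = 0.150001
t = −τ ln(…) = 58.3633 × 1.89711 = 110.722 h.

110.7 h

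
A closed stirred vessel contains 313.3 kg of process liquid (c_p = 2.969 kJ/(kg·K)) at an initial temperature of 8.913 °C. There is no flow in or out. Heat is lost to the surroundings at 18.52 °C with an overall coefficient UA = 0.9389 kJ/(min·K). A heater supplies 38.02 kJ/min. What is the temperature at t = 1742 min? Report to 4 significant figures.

50.38 °C

M c_p dT/dt = −UA(T − T_amb) + Q̇.
dT/dt = (T_ss − T)/τ with T_ss = T_amb + Q̇/UA = 18.52 + 38.02/0.9389 = 59.0142 °C, τ = M c_p/UA = 313.3·2.969/0.9389 = 990.721 min.
T approaches T_ss exponentially: T(t) = T_ss + (T₀ − T_ss) e^(−t/τ).
T(1742) = 59.0142 + (-50.1012)·0.172335 = 50.3800 °C.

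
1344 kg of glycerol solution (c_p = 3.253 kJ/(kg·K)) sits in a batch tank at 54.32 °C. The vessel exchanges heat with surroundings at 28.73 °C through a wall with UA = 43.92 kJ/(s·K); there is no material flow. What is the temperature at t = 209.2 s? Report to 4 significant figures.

Lumped-capacitance energy balance: M c_p dT/dt = UA(T_amb − T).
dT/dt = (T_ss − T)/τ with T_ss = T_amb = 28.7300 °C, τ = M c_p/UA = 1344·3.253/43.92 = 99.5454 s.
Integrating: T(t) = T_ss + (T₀ − T_ss) e^(−t/τ).
T(209.2) = 28.7300 + (25.5900)·0.122266 = 31.8588 °C.

31.86 °C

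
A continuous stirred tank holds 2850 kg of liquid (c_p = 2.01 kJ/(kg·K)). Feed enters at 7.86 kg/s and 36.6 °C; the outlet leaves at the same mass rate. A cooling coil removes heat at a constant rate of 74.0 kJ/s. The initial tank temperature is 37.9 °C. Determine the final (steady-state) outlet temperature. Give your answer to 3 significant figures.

31.9 °C

M c_p dT/dt = ṁ c_p (T_in − T) − Q̇.
At steady state dT/dt = 0 ⇒ T_ss = T_in − Q̇/(ṁ c_p) = 36.6 − 74.0/(7.86·2.01) = 31.916 °C.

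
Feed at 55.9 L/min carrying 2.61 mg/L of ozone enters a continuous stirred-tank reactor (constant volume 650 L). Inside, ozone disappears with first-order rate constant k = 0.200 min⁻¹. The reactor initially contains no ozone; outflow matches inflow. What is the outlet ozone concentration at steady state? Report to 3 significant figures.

V dC/dt = Q(C_in − C) − k V C.
At steady state: 0 = Q C_in − (Q + kV) C_ss, so C_ss = Q C_in/(Q + kV).
C_ss = 55.9·2.61/(55.9 + 0.200·650) = 145.90/185.90 = 0.78483 mg/L.

0.785 mg/L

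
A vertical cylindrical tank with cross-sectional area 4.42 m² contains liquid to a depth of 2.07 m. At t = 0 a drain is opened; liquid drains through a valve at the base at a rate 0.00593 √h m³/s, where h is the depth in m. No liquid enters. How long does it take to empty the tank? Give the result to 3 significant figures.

Unsteady balance on liquid volume: A dh/dt = −0.00593 √h.
This is separable: 2 d(√h)/dt = −0.00593/A, so √h = √h₀ − (0.00593/(2A)) t.
Tank is empty when √h = 0: t_empty = 2A√h₀/0.00593.
t_empty = 2·4.42·√2.07/0.00593 = 8.8400·1.4387/0.00593 = 2144.8 s.

2140 s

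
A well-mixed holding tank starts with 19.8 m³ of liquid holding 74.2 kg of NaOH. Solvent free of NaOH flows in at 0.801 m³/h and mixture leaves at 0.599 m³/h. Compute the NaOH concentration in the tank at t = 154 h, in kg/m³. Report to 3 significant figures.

0.0886 kg/m³

Total volume: dV/dt = Q_in − Q_out = 0.20200 m³/h, so V(t) = 19.8 + 0.20200 t and V(154) = 50.908 m³.
Species balance (pure solvent in): dm/dt = −Q_out · m/V(t).
Separate: dm/m = −Q_out dt/V(t) ⇒ ln(m/m₀) = −(Q_out/(Q_in−Q_out)) ln(V/V₀).
m = m₀ (V₀/V)^(Q_out/(Q_in−Q_out)) = 74.2 × (19.8/50.908)^(2.9653) = 4.5108 kg.
C = m/V = 4.5108/50.908 = 0.088607 kg/m³.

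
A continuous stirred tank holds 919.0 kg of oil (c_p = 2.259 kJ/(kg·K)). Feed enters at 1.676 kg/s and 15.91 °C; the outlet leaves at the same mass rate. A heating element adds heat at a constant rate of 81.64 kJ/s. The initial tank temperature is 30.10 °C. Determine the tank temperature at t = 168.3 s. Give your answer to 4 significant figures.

First-law balance (no shaft work): M c_p dT/dt = ṁ c_p (T_in − T) + 81.64.
τ = M/ṁ = 548.329 s; T_ss = T_in + Q̇/(ṁ c_p) = 15.91 + 81.64/(1.676·2.259) = 37.4732 °C.
This is linear first-order; T(t) = T_ss + (T₀ − T_ss) e^(−t/τ).
T(168.3) = 37.4732 + (-7.37318)·e^(−168.3/548.329) = 37.4732 + (-7.37318)·0.735700 = 32.0487 °C.

32.05 °C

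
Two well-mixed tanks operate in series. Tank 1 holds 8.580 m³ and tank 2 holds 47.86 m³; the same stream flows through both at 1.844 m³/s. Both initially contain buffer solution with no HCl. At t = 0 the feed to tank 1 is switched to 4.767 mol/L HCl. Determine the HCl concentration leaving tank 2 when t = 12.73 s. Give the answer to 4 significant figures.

Time constants: τᵢ = Vᵢ/Q for each well-mixed tank.
τ₁ = 8.580/1.844 = 4.65293 s; τ₂ = 47.86/1.844 = 25.9544 s.
Solving the cascade with C₁(0)=C₂(0)=0 gives C₂(t) = C_in[1 − (τ₁ e^(−t/τ₁) − τ₂ e^(−t/τ₂))/(τ₁ − τ₂)].
At t = 12.73: e^(−t/τ₁) = 0.0648349, e^(−t/τ₂) = 0.612336.
C₂ = 4.767·[1 − (4.65293·0.0648349 − 25.9544·0.612336)/(-21.3015)] = 4.767·0.268073 = 1.27790 mol/L.

1.278 mol/L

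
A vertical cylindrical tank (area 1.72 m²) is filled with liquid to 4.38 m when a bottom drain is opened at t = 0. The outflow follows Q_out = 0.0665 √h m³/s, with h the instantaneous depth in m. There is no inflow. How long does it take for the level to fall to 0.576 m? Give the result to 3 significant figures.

Accumulation of liquid (constant cross-section A): A dh/dt = −0.0665 √h.
∫ h^(−1/2) dh = −(0.0665/A) ∫ dt, giving 2√h = 2√h₀ − (0.0665/A) t.
t = 2A(√h₀ − √h)/0.0665 = 2·1.72·(√4.38 − √0.576)/0.0665
  = 3.4400 × (2.0928 − 0.75895) / 0.0665 = 69.002 s.

69.0 s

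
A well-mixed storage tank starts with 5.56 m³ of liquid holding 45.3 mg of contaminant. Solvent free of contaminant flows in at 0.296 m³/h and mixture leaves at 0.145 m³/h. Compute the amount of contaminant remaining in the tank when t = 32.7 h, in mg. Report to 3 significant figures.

24.6 mg

Let m(t) be the amount of contaminant. Volume: V(t) = V₀ + (Q_in − Q_out) t = 5.56 + 0.15100 t; V(32.7) = 10.498 m³.
Species balance (pure solvent in): dm/dt = −Q_out · m/V(t).
Separate: dm/m = −Q_out dt/V(t) ⇒ ln(m/m₀) = −(Q_out/(Q_in−Q_out)) ln(V/V₀).
m = m₀ (V₀/V)^(Q_out/(Q_in−Q_out)) = 45.3 × (5.56/10.498)^(0.96026) = 24.606 mg.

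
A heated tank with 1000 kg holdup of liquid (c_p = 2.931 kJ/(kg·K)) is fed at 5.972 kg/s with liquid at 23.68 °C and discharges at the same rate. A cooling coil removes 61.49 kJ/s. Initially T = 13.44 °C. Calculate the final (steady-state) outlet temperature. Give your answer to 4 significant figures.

20.17 °C

First-law balance (no shaft work): M c_p dT/dt = ṁ c_p (T_in − T) − 61.49.
At steady state dT/dt = 0 ⇒ T_ss = T_in − Q̇/(ṁ c_p) = 23.68 − 61.49/(5.972·2.931) = 20.1671 °C.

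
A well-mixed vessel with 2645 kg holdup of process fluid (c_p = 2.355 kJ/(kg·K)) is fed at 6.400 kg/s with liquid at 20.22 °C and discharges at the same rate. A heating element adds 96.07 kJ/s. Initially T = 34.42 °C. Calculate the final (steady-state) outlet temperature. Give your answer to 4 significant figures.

First-law balance (no shaft work): M c_p dT/dt = ṁ c_p (T_in − T) + 96.07.
At steady state dT/dt = 0 ⇒ T_ss = T_in + Q̇/(ṁ c_p) = 20.22 + 96.07/(6.400·2.355) = 26.5941 °C.

26.59 °C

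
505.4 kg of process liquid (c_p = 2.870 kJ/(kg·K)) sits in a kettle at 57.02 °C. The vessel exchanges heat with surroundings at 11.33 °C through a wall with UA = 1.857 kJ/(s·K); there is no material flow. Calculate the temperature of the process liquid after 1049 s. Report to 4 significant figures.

First-law balance (no shaft work): M c_p dT/dt = −UA(T − T_amb).
dT/dt = (T_ss − T)/τ with T_ss = T_amb = 11.3300 °C, τ = M c_p/UA = 505.4·2.870/1.857 = 781.097 s.
T approaches T_ss exponentially: T(t) = T_ss + (T₀ − T_ss) e^(−t/τ).
T(1049) = 11.3300 + (45.6900)·0.261066 = 23.2581 °C.

23.26 °C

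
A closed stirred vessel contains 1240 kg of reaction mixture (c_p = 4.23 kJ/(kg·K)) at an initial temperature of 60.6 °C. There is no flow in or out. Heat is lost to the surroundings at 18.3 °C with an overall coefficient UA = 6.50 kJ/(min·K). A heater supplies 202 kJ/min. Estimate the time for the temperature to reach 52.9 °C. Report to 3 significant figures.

M c_p dT/dt = −UA(T − T_amb) + Q̇.
τ = M c_p/UA = 806.95 min; T_ss = T_amb + Q̇/UA = 18.3 + 202/6.50 = 49.377 °C.
T(t) = T_ss + (T₀ − T_ss)e^(−t/τ); set T = 52.9:
t = −τ ln[(T − T_ss)/(T₀ − T_ss)] = −806.95 · ln(0.31391) = 934.97 min.

935 min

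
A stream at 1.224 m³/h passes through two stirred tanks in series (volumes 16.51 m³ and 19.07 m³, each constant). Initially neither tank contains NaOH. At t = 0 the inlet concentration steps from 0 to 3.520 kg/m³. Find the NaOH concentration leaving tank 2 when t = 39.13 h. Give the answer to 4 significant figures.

2.640 kg/m³

Time constants: τᵢ = Vᵢ/Q for each well-mixed tank.
τ₁ = 16.51/1.224 = 13.4886 h; τ₂ = 19.07/1.224 = 15.5801 h.
Solving the cascade with C₁(0)=C₂(0)=0 gives C₂(t) = C_in[1 − (τ₁ e^(−t/τ₁) − τ₂ e^(−t/τ₂))/(τ₁ − τ₂)].
At t = 39.13: e^(−t/τ₁) = 0.0549695, e^(−t/τ₂) = 0.0811430.
C₂ = 3.520·[1 − (13.4886·0.0549695 − 15.5801·0.0811430)/(-2.09150)] = 3.520·0.750059 = 2.64021 kg/m³.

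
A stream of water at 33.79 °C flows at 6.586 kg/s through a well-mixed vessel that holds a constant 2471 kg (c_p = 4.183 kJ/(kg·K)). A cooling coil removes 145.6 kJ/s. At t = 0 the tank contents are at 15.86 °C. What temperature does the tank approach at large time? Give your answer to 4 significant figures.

Energy balance: M c_p dT/dt = ṁ c_p (T_in − T) − 145.6.
At steady state dT/dt = 0 ⇒ T_ss = T_in − Q̇/(ṁ c_p) = 33.79 − 145.6/(6.586·4.183) = 28.5049 °C.

28.50 °C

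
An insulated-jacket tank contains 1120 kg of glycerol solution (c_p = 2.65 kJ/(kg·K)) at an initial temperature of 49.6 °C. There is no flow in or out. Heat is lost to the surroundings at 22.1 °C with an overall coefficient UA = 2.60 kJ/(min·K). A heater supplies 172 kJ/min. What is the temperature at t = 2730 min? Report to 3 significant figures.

84.7 °C

First-law balance (no shaft work): M c_p dT/dt = −UA(T − T_amb) + Q̇.
dT/dt = (T_ss − T)/τ with T_ss = T_amb + Q̇/UA = 22.1 + 172/2.60 = 88.254 °C, τ = M c_p/UA = 1120·2.65/2.60 = 1141.5 min.
T approaches T_ss exponentially: T(t) = T_ss + (T₀ − T_ss) e^(−t/τ).
T(2730) = 88.254 + (-38.654)·0.091491 = 84.717 °C.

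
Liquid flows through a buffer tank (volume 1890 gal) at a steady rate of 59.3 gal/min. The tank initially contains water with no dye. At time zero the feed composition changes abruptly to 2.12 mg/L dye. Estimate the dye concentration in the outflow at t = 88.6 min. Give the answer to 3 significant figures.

1.99 mg/L

Species balance on the tank: V dC/dt = Q(C_in − C).
Time constant τ = V/Q = 1890/59.3 = 31.872 min.
This is linear first-order; C(t) = C_in + (C₀ − C_in) e^(−t/τ).
C(88.6) = 2.12 + (0 − 2.12)·e^(−88.6/31.872) = 2.12 + (-2.1200)·0.062046 = 1.9885 mg/L.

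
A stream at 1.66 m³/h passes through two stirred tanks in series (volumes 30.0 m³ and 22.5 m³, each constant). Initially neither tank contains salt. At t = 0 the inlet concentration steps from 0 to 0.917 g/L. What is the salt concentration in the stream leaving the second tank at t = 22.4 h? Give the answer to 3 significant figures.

Each tank obeys Vᵢ dCᵢ/dt = Q(Cᵢ₋₁ − Cᵢ), so τᵢ = Vᵢ/Q.
τ₁ = 30.0/1.66 = 18.072 h; τ₂ = 22.5/1.66 = 13.554 h.
Solving the cascade with C₁(0)=C₂(0)=0 gives C₂(t) = C_in[1 − (τ₁ e^(−t/τ₁) − τ₂ e^(−t/τ₂))/(τ₁ − τ₂)].
At t = 22.4: e^(−t/τ₁) = 0.28954, e^(−t/τ₂) = 0.19155.
C₂ = 0.917·[1 − (18.072·0.28954 − 13.554·0.19155)/(4.5181)] = 0.917·0.41649 = 0.38192 g/L.

0.382 g/L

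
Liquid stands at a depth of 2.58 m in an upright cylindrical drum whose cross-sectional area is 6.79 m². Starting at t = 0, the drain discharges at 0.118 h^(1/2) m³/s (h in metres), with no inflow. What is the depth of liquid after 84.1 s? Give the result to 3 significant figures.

A dh/dt = −Q_out = −0.118 √h.
This is separable: 2 d(√h)/dt = −0.118/A, so √h = √h₀ − (0.118/(2A)) t.
√h = √2.58 − 0.118·84.1/(2·6.79) = 1.6062 − 0.73077 = 0.87547.
h = 0.87547² = 0.76645 m.

0.766 m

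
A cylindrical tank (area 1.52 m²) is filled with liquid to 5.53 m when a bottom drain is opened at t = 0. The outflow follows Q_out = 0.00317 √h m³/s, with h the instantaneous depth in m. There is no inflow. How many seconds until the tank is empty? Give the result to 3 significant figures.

2260 s

Mass balance (ρ constant): A dh/dt = −0.00317 √h.
Separate and integrate: 2(√h − √h₀) = −(0.00317/A) t.
Tank is empty when √h = 0: t_empty = 2A√h₀/0.00317.
t_empty = 2·1.52·√5.53/0.00317 = 3.0400·2.3516/0.00317 = 2255.2 s.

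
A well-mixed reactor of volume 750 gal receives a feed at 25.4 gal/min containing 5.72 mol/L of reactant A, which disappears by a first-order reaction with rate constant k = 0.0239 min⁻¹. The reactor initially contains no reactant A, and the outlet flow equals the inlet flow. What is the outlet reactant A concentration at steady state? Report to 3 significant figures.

V dC/dt = Q(C_in − C) − k V C.
At steady state: 0 = Q C_in − (Q + kV) C_ss, so C_ss = Q C_in/(Q + kV).
C_ss = 25.4·5.72/(25.4 + 0.0239·750) = 145.29/43.325 = 3.3534 mol/L.

3.35 mol/L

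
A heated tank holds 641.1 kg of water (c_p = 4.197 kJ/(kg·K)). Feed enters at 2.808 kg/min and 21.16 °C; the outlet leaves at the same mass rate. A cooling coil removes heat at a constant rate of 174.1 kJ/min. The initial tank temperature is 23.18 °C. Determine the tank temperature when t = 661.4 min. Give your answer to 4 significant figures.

7.314 °C

Energy balance: M c_p dT/dt = ṁ c_p (T_in − T) − 174.1.
τ = M/ṁ = 228.312 min; T_ss = T_in − Q̇/(ṁ c_p) = 21.16 − 174.1/(2.808·4.197) = 6.38720 °C.
Integrating: T(t) = T_ss + (T₀ − T_ss) e^(−t/τ).
T(661.4) = 6.38720 + (16.7928)·e^(−661.4/228.312) = 6.38720 + (16.7928)·0.0551933 = 7.31405 °C.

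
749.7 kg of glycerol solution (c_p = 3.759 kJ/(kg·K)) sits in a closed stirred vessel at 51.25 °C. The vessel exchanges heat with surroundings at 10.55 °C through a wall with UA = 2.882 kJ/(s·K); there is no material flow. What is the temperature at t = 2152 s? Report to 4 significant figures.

15.06 °C

M c_p dT/dt = −UA(T − T_amb).
dT/dt = (T_ss − T)/τ with T_ss = T_amb = 10.5500 °C, τ = M c_p/UA = 749.7·3.759/2.882 = 977.836 s.
Integrating: T(t) = T_ss + (T₀ − T_ss) e^(−t/τ).
T(2152) = 10.5500 + (40.7000)·0.110717 = 15.0562 °C.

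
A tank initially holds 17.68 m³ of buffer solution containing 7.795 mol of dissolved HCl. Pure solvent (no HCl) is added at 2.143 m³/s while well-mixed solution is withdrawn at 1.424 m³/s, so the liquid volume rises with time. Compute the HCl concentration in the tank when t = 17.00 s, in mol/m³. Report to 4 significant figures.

Total volume: dV/dt = Q_in − Q_out = 0.719000 m³/s, so V(t) = 17.68 + 0.719000 t and V(17.00) = 29.9030 m³.
No HCl enters, so dm/dt = −Q_out · (m/V).
Separate: dm/m = −Q_out dt/V(t) ⇒ ln(m/m₀) = −(Q_out/(Q_in−Q_out)) ln(V/V₀).
m = m₀ (V₀/V)^(Q_out/(Q_in−Q_out)) = 7.795 × (17.68/29.9030)^(1.98053) = 2.75293 mol.
C = m/V = 2.75293/29.9030 = 0.0920620 mol/m³.

0.09206 mol/m³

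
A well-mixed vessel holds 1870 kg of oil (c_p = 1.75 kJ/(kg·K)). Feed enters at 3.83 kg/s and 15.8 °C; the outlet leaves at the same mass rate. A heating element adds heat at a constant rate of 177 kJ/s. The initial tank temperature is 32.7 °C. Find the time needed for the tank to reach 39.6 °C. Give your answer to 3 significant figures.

632 s

First-law balance (no shaft work): M c_p dT/dt = ṁ c_p (T_in − T) + 177.
τ = M/ṁ = 488.25 s; T_ss = T_in + Q̇/(ṁ c_p) = 42.208 °C.
T(t) = T_ss + (T₀ − T_ss) e^(−t/τ). Set T = 39.6:
e^(−t/τ) = (39.6 − 42.208)/(32.7 − 42.208) = 0.27430
t = −488.25 · ln(0.27430) = 631.57 s.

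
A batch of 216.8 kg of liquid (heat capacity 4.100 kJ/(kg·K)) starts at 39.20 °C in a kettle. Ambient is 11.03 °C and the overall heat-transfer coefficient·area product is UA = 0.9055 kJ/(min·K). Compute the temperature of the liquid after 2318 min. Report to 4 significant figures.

13.69 °C

Unsteady energy balance on the tank contents: M c_p dT/dt = −UA(T − T_amb).
dT/dt = (T_ss − T)/τ with T_ss = T_amb = 11.0300 °C, τ = M c_p/UA = 216.8·4.100/0.9055 = 981.645 min.
T approaches T_ss exponentially: T(t) = T_ss + (T₀ − T_ss) e^(−t/τ).
T(2318) = 11.0300 + (28.1700)·0.0942937 = 13.6863 °C.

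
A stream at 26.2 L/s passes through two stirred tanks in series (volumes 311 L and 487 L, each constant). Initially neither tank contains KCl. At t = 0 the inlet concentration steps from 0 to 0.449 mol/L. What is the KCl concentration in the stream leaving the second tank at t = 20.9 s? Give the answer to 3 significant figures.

Each tank obeys Vᵢ dCᵢ/dt = Q(Cᵢ₋₁ − Cᵢ), so τᵢ = Vᵢ/Q.
τ₁ = 311/26.2 = 11.870 s; τ₂ = 487/26.2 = 18.588 s.
Tank 1: C₁ = C_in(1 − e^(−t/τ₁)). Tank 2 (τ₁ ≠ τ₂): C₂ = C_in[1 − (τ₁ e^(−t/τ₁) − τ₂ e^(−t/τ₂))/(τ₁ − τ₂)].
At t = 20.9: e^(−t/τ₁) = 0.17192, e^(−t/τ₂) = 0.32485.
C₂ = 0.449·[1 − (11.870·0.17192 − 18.588·0.32485)/(-6.7176)] = 0.449·0.40492 = 0.18181 mol/L.

0.182 mol/L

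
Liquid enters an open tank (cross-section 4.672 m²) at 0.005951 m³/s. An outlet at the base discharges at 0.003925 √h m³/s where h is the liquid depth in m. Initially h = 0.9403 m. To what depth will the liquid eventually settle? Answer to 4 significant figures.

Accumulation of liquid (constant cross-section A): A dh/dt = Q_in − 0.003925 √h. At steady state dh/dt = 0:
Q_in = 0.003925 √h_ss ⇒ √h_ss = 0.005951/0.003925 = 1.51618.
h_ss = 1.51618² = 2.29880 m. (Since h₀ = 0.9403 m < h_ss, the level will rise toward this value.)

2.299 m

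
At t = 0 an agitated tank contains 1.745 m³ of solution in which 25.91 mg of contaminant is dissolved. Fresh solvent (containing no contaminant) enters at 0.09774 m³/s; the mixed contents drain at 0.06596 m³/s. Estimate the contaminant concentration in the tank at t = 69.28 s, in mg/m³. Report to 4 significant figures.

Let m(t) be the amount of contaminant. Volume: V(t) = V₀ + (Q_in − Q_out) t = 1.745 + 0.0317800 t; V(69.28) = 3.94672 m³.
Species balance (pure solvent in): dm/dt = −Q_out · m/V(t).
Separate: dm/m = −Q_out dt/V(t) ⇒ ln(m/m₀) = −(Q_out/(Q_in−Q_out)) ln(V/V₀).
m = m₀ (V₀/V)^(Q_out/(Q_in−Q_out)) = 25.91 × (1.745/3.94672)^(2.07552) = 4.76232 mg.
C = m/V = 4.76232/3.94672 = 1.20665 mg/m³.

1.207 mg/m³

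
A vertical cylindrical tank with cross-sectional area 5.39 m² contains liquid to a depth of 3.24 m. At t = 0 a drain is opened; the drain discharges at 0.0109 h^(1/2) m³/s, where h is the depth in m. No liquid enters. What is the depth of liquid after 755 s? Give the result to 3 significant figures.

A dh/dt = −Q_out = −0.0109 √h.
This is separable: 2 d(√h)/dt = −0.0109/A, so √h = √h₀ − (0.0109/(2A)) t.
√h = √3.24 − 0.0109·755/(2·5.39) = 1.8000 − 0.76340 = 1.0366.
h = 1.0366² = 1.0745 m.

1.07 m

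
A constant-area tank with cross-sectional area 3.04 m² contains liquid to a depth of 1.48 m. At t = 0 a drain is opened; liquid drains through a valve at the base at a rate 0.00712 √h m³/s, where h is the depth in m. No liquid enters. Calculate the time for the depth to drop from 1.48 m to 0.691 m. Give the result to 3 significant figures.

329 s

With no inflow, A dh/dt = −0.00712 √h.
∫ h^(−1/2) dh = −(0.00712/A) ∫ dt, giving 2√h = 2√h₀ − (0.00712/A) t.
t = 2A(√h₀ − √h)/0.00712 = 2·3.04·(√1.48 − √0.691)/0.00712
  = 6.0800 × (1.2166 − 0.83126) / 0.00712 = 329.01 s.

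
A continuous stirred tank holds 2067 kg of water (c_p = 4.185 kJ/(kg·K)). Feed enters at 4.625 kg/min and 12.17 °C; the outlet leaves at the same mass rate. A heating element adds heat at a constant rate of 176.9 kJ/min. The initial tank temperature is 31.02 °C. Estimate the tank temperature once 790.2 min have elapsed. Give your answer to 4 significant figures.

M c_p dT/dt = ṁ c_p (T_in − T) + Q̇.
Rearrange: dT/dt = (T_ss − T)/τ with τ = M/ṁ = 446.919 min and T_ss = T_in + Q̇/(ṁ c_p) = 21.3095 °C.
Integrating: T(t) = T_ss + (T₀ − T_ss) e^(−t/τ).
T(790.2) = 21.3095 + (9.71054)·e^(−790.2/446.919) = 21.3095 + (9.71054)·0.170656 = 22.9666 °C.

22.97 °C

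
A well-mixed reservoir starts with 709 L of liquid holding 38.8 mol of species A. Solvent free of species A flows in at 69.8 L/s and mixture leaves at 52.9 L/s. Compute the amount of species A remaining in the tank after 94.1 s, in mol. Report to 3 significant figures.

0.976 mol

Total volume: dV/dt = Q_in − Q_out = 16.900 L/s, so V(t) = 709 + 16.900 t and V(94.1) = 2299.3 L.
No species A enters, so dm/dt = −Q_out · (m/V).
Separate: dm/m = −Q_out dt/V(t) ⇒ ln(m/m₀) = −(Q_out/(Q_in−Q_out)) ln(V/V₀).
m = m₀ (V₀/V)^(Q_out/(Q_in−Q_out)) = 38.8 × (709/2299.3)^(3.1302) = 0.97606 mol.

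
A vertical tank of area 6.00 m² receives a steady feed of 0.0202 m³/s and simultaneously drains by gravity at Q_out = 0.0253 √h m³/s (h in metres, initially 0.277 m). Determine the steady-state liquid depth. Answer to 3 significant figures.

Volume balance on the tank: A dh/dt = Q_in − 0.0253 √h. At steady state dh/dt = 0:
Q_in = 0.0253 √h_ss ⇒ √h_ss = 0.0202/0.0253 = 0.79842.
h_ss = 0.79842² = 0.63747 m. (Since h₀ = 0.277 m < h_ss, the level will rise toward this value.)

0.637 m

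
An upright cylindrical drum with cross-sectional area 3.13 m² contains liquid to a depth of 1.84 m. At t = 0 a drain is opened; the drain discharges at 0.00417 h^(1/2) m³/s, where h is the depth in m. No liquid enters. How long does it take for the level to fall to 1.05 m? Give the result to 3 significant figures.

A dh/dt = −Q_out = −0.00417 √h.
This is separable: 2 d(√h)/dt = −0.00417/A, so √h = √h₀ − (0.00417/(2A)) t.
t = 2A(√h₀ − √h)/0.00417 = 2·3.13·(√1.84 − √1.05)/0.00417
  = 6.2600 × (1.3565 − 1.0247) / 0.00417 = 498.05 s.

498 s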